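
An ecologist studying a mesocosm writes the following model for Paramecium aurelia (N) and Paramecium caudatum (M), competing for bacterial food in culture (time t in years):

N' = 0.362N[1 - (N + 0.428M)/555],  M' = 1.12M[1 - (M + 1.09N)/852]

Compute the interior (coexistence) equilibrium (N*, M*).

N* ≈ 357, M* ≈ 463

Setting both brackets to zero gives the nullclines N + 0.428M = 555 and 1.09N + M = 852.
Substituting M = 852 - 1.09N into the first: N(1 - 0.428·1.09) = 555 - 0.428·852.
So N* = 190/0.533 = 357, and then M* = 852 - 1.09·357 = 463.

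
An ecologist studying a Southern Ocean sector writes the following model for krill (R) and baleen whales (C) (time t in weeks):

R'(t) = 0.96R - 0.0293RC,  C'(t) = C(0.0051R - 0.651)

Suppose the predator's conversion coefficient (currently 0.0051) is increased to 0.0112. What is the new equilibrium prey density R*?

R* ≈ 58.1

At the interior fixed point, setting dC/dt = 0 with C > 0 fixes R* = (predator death rate)/(RC coefficient) — independent of the other coefficients.
With the change, R* = 0.651/0.0112 = 58.1; it falls from 128.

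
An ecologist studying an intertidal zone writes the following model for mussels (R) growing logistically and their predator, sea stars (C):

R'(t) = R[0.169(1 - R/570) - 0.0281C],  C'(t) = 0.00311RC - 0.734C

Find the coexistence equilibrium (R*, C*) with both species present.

From dC/dt = 0 with C > 0: 0.00311R* = 0.734, so R* = 236.
Substitute into dR/dt = 0: 0.169(1 - 236/570) = 0.0281C*.
The bracket is 0.586, giving C* = 0.099/0.0281 = 3.52.

R* ≈ 236, C* ≈ 3.52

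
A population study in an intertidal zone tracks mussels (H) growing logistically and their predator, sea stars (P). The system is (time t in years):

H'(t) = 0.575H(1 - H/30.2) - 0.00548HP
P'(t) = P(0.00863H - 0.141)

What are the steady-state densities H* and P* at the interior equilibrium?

From dP/dt = 0 with P > 0: 0.00863H* = 0.141, so H* = 16.3.
Substitute into dH/dt = 0: 0.575(1 - 16.3/30.2) = 0.00548P*.
The bracket is 0.459, giving P* = 0.264/0.00548 = 48.2.

H* ≈ 16.3, P* ≈ 48.2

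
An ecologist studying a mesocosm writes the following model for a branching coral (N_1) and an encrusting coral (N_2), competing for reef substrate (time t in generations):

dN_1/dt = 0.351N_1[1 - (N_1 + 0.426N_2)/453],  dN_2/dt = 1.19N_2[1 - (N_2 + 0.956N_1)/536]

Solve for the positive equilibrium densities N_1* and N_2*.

Setting both brackets to zero gives the nullclines N_1 + 0.426N_2 = 453 and 0.956N_1 + N_2 = 536.
Substituting N_2 = 536 - 0.956N_1 into the first: N_1(1 - 0.426·0.956) = 453 - 0.426·536.
So N_1* = 225/0.593 = 379, and then N_2* = 536 - 0.956·379 = 174.

N_1* ≈ 379, N_2* ≈ 174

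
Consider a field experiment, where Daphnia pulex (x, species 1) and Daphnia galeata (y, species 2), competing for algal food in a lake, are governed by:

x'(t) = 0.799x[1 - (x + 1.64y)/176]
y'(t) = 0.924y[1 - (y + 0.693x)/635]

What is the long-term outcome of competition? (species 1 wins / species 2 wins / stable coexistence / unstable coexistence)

species 2 excludes species 1

Compare the nullcline intercepts: K1/α12 = 176/1.64 = 107 < K2 = 635; K2/α21 = 635/0.693 = 916 > K1 = 176.
Since the inequalities point opposite ways, species 2 can invade but species 1 cannot.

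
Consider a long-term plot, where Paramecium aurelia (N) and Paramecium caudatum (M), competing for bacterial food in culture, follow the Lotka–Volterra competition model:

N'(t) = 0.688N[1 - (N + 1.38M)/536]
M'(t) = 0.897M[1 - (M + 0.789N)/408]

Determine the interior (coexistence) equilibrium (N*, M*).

Setting both brackets to zero gives the nullclines N + 1.38M = 536 and 0.789N + M = 408.
Substituting M = 408 - 0.789N into the first: N(1 - 1.38·0.789) = 536 - 1.38·408.
So N* = -27/-0.0888 = 304, and then M* = 408 - 0.789·304 = 168.

N* ≈ 304, M* ≈ 168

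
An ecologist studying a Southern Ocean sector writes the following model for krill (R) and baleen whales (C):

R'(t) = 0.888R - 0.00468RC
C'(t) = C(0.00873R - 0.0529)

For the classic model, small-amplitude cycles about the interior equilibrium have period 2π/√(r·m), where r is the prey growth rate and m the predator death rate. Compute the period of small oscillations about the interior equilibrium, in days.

T ≈ 29 days

Here r = 0.888 and m = 0.0529, so r·m = 0.047.
ω = √0.047 = 0.217 per day, hence T = 2π/ω ≈ 29 days.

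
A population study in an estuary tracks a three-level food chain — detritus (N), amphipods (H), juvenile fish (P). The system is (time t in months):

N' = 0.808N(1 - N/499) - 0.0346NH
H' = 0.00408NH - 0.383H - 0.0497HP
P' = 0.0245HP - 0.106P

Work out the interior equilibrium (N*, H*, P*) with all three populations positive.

N* ≈ 407, H* ≈ 4.33, P* ≈ 25.7

From dP/dt = 0: 0.0245H* = 0.106, so H* = 4.33.
From dN/dt = 0: 0.808(1 - N*/499) = 0.0346·4.33, giving N* = 499·(1 - 0.185) = 407.
From dH/dt = 0: 0.00408·407 - 0.383 = 0.0497P*, so P* = 1.28/0.0497 = 25.7.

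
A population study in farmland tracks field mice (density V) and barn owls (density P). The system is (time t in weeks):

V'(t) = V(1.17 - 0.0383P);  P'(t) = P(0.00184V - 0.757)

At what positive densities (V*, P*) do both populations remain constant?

Set dP/dt = 0 with P > 0: 0.00184V - 0.757 = 0, so V* = 0.757/0.00184 = 411.
Set dV/dt = 0 with V > 0: 1.17 - 0.0383P = 0, so P* = 1.17/0.0383 = 30.5.

V* ≈ 411, P* ≈ 30.5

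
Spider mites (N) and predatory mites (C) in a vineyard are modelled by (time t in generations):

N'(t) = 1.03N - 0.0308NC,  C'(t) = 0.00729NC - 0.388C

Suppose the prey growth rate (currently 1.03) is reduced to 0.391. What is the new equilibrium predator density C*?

At the interior fixed point, setting dN/dt = 0 with N > 0 fixes C* = (prey growth rate)/(NC coefficient) — independent of the other coefficients.
With the change, C* = 0.391/0.0308 = 12.7; it falls from 33.4.

C* ≈ 12.7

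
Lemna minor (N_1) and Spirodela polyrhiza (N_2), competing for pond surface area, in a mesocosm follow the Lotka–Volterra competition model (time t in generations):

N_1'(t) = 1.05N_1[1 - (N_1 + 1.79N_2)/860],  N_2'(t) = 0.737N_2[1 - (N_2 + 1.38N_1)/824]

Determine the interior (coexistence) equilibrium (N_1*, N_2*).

N_1* ≈ 418, N_2* ≈ 247

Setting both brackets to zero gives the nullclines N_1 + 1.79N_2 = 860 and 1.38N_1 + N_2 = 824.
Substituting N_2 = 824 - 1.38N_1 into the first: N_1(1 - 1.79·1.38) = 860 - 1.79·824.
So N_1* = -615/-1.47 = 418, and then N_2* = 824 - 1.38·418 = 247.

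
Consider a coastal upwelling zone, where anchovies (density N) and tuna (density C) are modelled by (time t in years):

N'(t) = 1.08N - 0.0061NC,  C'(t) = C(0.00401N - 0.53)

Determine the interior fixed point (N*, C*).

N* ≈ 132, C* ≈ 177

Set dC/dt = 0 with C > 0: 0.00401N - 0.53 = 0, so N* = 0.53/0.00401 = 132.
Set dN/dt = 0 with N > 0: 1.08 - 0.0061C = 0, so C* = 1.08/0.0061 = 177.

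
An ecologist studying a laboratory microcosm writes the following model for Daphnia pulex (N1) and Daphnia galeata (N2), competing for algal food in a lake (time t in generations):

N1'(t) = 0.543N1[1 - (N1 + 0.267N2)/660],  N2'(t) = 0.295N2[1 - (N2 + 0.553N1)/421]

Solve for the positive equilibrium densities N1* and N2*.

N1* ≈ 642, N2* ≈ 65.7

Setting both brackets to zero gives the nullclines N1 + 0.267N2 = 660 and 0.553N1 + N2 = 421.
Substituting N2 = 421 - 0.553N1 into the first: N1(1 - 0.267·0.553) = 660 - 0.267·421.
So N1* = 548/0.852 = 642, and then N2* = 421 - 0.553·642 = 65.7.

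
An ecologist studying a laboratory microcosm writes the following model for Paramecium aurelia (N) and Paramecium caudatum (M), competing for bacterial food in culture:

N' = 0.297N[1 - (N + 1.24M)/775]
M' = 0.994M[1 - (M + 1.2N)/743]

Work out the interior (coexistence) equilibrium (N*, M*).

Setting both brackets to zero gives the nullclines N + 1.24M = 775 and 1.2N + M = 743.
Substituting M = 743 - 1.2N into the first: N(1 - 1.24·1.2) = 775 - 1.24·743.
So N* = -146/-0.488 = 300, and then M* = 743 - 1.2·300 = 383.

N* ≈ 300, M* ≈ 383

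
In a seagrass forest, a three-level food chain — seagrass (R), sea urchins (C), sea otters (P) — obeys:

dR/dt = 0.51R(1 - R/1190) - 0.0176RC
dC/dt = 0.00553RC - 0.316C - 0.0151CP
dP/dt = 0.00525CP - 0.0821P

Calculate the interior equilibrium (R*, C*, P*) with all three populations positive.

From dP/dt = 0: 0.00525C* = 0.0821, so C* = 15.6.
From dR/dt = 0: 0.51(1 - R*/1190) = 0.0176·15.6, giving R* = 1190·(1 - 0.54) = 548.
From dC/dt = 0: 0.00553·548 - 0.316 = 0.0151P*, so P* = 2.71/0.0151 = 180.

R* ≈ 548, C* ≈ 15.6, P* ≈ 180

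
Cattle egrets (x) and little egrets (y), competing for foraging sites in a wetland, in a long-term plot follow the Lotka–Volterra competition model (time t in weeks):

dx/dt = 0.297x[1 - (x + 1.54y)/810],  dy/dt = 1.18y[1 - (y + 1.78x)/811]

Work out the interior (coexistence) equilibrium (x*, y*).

Setting both brackets to zero gives the nullclines x + 1.54y = 810 and 1.78x + y = 811.
Substituting y = 811 - 1.78x into the first: x(1 - 1.54·1.78) = 810 - 1.54·811.
So x* = -439/-1.74 = 252, and then y* = 811 - 1.78·252 = 362.

x* ≈ 252, y* ≈ 362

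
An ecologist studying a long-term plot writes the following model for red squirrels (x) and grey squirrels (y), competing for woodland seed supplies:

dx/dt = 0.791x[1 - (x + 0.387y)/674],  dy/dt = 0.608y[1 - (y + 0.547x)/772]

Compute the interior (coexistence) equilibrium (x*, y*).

x* ≈ 476, y* ≈ 512

Setting both brackets to zero gives the nullclines x + 0.387y = 674 and 0.547x + y = 772.
Substituting y = 772 - 0.547x into the first: x(1 - 0.387·0.547) = 674 - 0.387·772.
So x* = 375/0.788 = 476, and then y* = 772 - 0.547·476 = 512.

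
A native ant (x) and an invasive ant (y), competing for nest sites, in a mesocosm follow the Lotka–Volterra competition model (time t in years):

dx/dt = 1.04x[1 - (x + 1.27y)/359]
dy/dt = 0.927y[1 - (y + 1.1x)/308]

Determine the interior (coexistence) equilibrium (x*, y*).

Setting both brackets to zero gives the nullclines x + 1.27y = 359 and 1.1x + y = 308.
Substituting y = 308 - 1.1x into the first: x(1 - 1.27·1.1) = 359 - 1.27·308.
So x* = -32.2/-0.397 = 81, and then y* = 308 - 1.1·81 = 219.

x* ≈ 81, y* ≈ 219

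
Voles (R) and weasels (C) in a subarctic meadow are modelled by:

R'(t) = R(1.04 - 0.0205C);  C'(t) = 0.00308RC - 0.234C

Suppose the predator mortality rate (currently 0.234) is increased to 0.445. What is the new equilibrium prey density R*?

R* ≈ 144

At the interior fixed point, setting dC/dt = 0 with C > 0 fixes R* = (predator death rate)/(RC coefficient) — independent of the other coefficients.
With the change, R* = 0.445/0.00308 = 144; it rises from 76.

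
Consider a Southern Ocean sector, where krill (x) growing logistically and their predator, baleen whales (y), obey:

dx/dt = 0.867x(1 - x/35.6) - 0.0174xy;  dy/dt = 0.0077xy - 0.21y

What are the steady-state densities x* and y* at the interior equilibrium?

x* ≈ 27.3, y* ≈ 11.7

From dy/dt = 0 with y > 0: 0.0077x* = 0.21, so x* = 27.3.
Substitute into dx/dt = 0: 0.867(1 - 27.3/35.6) = 0.0174y*.
The bracket is 0.234, giving y* = 0.203/0.0174 = 11.7.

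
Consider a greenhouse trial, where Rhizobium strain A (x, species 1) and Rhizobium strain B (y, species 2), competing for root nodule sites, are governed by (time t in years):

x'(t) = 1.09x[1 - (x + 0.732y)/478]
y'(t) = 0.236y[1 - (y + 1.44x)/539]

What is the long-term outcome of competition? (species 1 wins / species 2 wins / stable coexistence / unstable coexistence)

Compare the nullcline intercepts: K1/α12 = 478/0.732 = 653 > K2 = 539; K2/α21 = 539/1.44 = 374 < K1 = 478.
Since the inequalities point opposite ways, species 1 can invade but species 2 cannot.

species 1 excludes species 2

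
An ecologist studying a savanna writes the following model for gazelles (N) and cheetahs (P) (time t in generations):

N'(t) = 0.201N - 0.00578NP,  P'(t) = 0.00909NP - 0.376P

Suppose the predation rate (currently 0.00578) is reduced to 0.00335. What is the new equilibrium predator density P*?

P* ≈ 60

At the interior fixed point, setting dN/dt = 0 with N > 0 fixes P* = (prey growth rate)/(NP coefficient) — independent of the other coefficients.
With the change, P* = 0.201/0.00335 = 60; it rises from 34.8.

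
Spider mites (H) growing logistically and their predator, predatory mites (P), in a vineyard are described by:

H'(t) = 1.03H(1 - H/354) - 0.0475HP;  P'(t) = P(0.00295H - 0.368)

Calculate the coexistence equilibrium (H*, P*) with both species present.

H* ≈ 125, P* ≈ 14

From dP/dt = 0 with P > 0: 0.00295H* = 0.368, so H* = 125.
Substitute into dH/dt = 0: 1.03(1 - 125/354) = 0.0475P*.
The bracket is 0.648, giving P* = 0.667/0.0475 = 14.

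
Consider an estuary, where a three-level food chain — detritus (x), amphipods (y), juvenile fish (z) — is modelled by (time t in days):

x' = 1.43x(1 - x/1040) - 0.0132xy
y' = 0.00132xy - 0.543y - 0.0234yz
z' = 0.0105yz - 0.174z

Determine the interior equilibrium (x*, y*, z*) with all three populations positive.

From dz/dt = 0: 0.0105y* = 0.174, so y* = 16.6.
From dx/dt = 0: 1.43(1 - x*/1040) = 0.0132·16.6, giving x* = 1040·(1 - 0.153) = 881.
From dy/dt = 0: 0.00132·881 - 0.543 = 0.0234z*, so z* = 0.62/0.0234 = 26.5.

x* ≈ 881, y* ≈ 16.6, z* ≈ 26.5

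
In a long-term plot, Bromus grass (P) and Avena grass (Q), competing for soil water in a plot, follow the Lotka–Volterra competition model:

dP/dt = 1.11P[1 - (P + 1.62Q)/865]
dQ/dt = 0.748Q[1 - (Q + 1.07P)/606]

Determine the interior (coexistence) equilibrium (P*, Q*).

P* ≈ 159, Q* ≈ 436

Setting both brackets to zero gives the nullclines P + 1.62Q = 865 and 1.07P + Q = 606.
Substituting Q = 606 - 1.07P into the first: P(1 - 1.62·1.07) = 865 - 1.62·606.
So P* = -117/-0.733 = 159, and then Q* = 606 - 1.07·159 = 436.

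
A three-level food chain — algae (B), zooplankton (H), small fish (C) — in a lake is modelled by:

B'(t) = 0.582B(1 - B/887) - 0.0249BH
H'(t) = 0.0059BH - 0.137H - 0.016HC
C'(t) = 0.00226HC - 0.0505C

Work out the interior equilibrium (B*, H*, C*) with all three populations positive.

B* ≈ 39, H* ≈ 22.3, C* ≈ 5.83

From dC/dt = 0: 0.00226H* = 0.0505, so H* = 22.3.
From dB/dt = 0: 0.582(1 - B*/887) = 0.0249·22.3, giving B* = 887·(1 - 0.956) = 39.
From dH/dt = 0: 0.0059·39 - 0.137 = 0.016C*, so C* = 0.0932/0.016 = 5.83.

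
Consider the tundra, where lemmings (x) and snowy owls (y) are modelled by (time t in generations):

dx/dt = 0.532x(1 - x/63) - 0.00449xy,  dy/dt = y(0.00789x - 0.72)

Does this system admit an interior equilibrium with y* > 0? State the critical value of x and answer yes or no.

The predator equation gives dy/dt > 0 only when x > 0.72/0.00789 = 91.3.
Without the predator, x → K = 63. Since 63 < 91.3, the predator cannot invade.

Threshold x = 91.3; K < 91.3, so no, the predator goes extinct.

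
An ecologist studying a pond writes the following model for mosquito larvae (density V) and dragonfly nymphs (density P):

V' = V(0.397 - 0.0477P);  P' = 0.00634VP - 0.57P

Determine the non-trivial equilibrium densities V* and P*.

V* ≈ 89.9, P* ≈ 8.32

Set dP/dt = 0 with P > 0: 0.00634V - 0.57 = 0, so V* = 0.57/0.00634 = 89.9.
Set dV/dt = 0 with V > 0: 0.397 - 0.0477P = 0, so P* = 0.397/0.0477 = 8.32.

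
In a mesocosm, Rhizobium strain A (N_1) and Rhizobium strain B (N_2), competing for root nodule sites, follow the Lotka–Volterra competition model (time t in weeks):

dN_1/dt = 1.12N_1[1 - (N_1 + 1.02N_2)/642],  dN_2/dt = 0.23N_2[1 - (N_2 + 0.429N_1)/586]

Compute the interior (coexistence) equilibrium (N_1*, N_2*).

N_1* ≈ 78.7, N_2* ≈ 552

Setting both brackets to zero gives the nullclines N_1 + 1.02N_2 = 642 and 0.429N_1 + N_2 = 586.
Substituting N_2 = 586 - 0.429N_1 into the first: N_1(1 - 1.02·0.429) = 642 - 1.02·586.
So N_1* = 44.3/0.562 = 78.7, and then N_2* = 586 - 0.429·78.7 = 552.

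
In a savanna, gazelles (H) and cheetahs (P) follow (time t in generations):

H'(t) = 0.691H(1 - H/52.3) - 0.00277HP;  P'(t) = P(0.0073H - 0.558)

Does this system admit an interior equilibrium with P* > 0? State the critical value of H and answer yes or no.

Threshold H = 76.4; K < 76.4, so no, the predator goes extinct.

The predator equation gives dP/dt > 0 only when H > 0.558/0.0073 = 76.4.
Without the predator, H → K = 52.3. Since 52.3 < 76.4, the predator cannot invade.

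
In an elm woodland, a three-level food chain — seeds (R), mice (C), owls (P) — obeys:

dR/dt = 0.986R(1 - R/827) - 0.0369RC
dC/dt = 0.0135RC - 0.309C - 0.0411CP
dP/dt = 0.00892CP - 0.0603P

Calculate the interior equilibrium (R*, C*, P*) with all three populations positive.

From dP/dt = 0: 0.00892C* = 0.0603, so C* = 6.76.
From dR/dt = 0: 0.986(1 - R*/827) = 0.0369·6.76, giving R* = 827·(1 - 0.253) = 618.
From dC/dt = 0: 0.0135·618 - 0.309 = 0.0411P*, so P* = 8.03/0.0411 = 195.

R* ≈ 618, C* ≈ 6.76, P* ≈ 195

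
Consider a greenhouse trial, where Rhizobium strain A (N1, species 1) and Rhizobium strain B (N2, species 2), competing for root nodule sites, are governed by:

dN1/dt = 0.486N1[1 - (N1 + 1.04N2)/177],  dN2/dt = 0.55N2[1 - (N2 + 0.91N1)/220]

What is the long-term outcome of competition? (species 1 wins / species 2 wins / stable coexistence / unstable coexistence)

Compare the nullcline intercepts: K1/α12 = 177/1.04 = 170 < K2 = 220; K2/α21 = 220/0.91 = 242 > K1 = 177.
Since the inequalities point opposite ways, species 2 can invade but species 1 cannot.

species 2 excludes species 1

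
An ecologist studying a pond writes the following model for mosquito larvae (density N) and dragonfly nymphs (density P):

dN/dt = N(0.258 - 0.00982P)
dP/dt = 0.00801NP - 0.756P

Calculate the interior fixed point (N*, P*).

Set dP/dt = 0 with P > 0: 0.00801N - 0.756 = 0, so N* = 0.756/0.00801 = 94.4.
Set dN/dt = 0 with N > 0: 0.258 - 0.00982P = 0, so P* = 0.258/0.00982 = 26.3.

N* ≈ 94.4, P* ≈ 26.3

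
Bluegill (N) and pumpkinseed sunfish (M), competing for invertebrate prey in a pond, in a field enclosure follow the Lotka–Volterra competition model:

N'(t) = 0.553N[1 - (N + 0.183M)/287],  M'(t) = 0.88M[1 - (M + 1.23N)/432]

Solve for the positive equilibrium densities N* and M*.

N* ≈ 268, M* ≈ 102

Setting both brackets to zero gives the nullclines N + 0.183M = 287 and 1.23N + M = 432.
Substituting M = 432 - 1.23N into the first: N(1 - 0.183·1.23) = 287 - 0.183·432.
So N* = 208/0.775 = 268, and then M* = 432 - 1.23·268 = 102.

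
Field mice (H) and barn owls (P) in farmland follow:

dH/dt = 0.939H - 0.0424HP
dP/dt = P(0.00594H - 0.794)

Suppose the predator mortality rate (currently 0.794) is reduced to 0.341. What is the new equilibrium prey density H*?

H* ≈ 57.4

At the interior fixed point, setting dP/dt = 0 with P > 0 fixes H* = (predator death rate)/(HP coefficient) — independent of the other coefficients.
With the change, H* = 0.341/0.00594 = 57.4; it falls from 134.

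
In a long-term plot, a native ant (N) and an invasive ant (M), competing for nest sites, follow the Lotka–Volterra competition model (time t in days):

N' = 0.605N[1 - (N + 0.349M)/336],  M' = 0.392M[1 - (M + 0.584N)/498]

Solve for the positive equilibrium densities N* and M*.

Setting both brackets to zero gives the nullclines N + 0.349M = 336 and 0.584N + M = 498.
Substituting M = 498 - 0.584N into the first: N(1 - 0.349·0.584) = 336 - 0.349·498.
So N* = 162/0.796 = 204, and then M* = 498 - 0.584·204 = 379.

N* ≈ 204, M* ≈ 379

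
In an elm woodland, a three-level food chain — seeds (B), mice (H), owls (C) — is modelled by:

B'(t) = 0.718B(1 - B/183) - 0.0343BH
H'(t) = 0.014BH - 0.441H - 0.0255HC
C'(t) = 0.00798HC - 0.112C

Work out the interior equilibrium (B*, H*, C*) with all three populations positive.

B* ≈ 60.3, H* ≈ 14, C* ≈ 15.8

From dC/dt = 0: 0.00798H* = 0.112, so H* = 14.
From dB/dt = 0: 0.718(1 - B*/183) = 0.0343·14, giving B* = 183·(1 - 0.67) = 60.3.
From dH/dt = 0: 0.014·60.3 - 0.441 = 0.0255C*, so C* = 0.403/0.0255 = 15.8.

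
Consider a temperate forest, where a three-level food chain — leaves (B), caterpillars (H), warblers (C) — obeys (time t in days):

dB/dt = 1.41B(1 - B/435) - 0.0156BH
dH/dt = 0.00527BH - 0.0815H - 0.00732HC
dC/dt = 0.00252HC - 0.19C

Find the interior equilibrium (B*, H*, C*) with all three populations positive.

From dC/dt = 0: 0.00252H* = 0.19, so H* = 75.4.
From dB/dt = 0: 1.41(1 - B*/435) = 0.0156·75.4, giving B* = 435·(1 - 0.834) = 72.1.
From dH/dt = 0: 0.00527·72.1 - 0.0815 = 0.00732C*, so C* = 0.299/0.00732 = 40.8.

B* ≈ 72.1, H* ≈ 75.4, C* ≈ 40.8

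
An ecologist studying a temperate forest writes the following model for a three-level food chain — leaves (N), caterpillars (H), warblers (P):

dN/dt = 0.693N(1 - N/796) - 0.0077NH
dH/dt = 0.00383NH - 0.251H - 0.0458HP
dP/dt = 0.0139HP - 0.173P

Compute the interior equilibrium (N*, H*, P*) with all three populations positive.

N* ≈ 686, H* ≈ 12.4, P* ≈ 51.9

From dP/dt = 0: 0.0139H* = 0.173, so H* = 12.4.
From dN/dt = 0: 0.693(1 - N*/796) = 0.0077·12.4, giving N* = 796·(1 - 0.138) = 686.
From dH/dt = 0: 0.00383·686 - 0.251 = 0.0458P*, so P* = 2.38/0.0458 = 51.9.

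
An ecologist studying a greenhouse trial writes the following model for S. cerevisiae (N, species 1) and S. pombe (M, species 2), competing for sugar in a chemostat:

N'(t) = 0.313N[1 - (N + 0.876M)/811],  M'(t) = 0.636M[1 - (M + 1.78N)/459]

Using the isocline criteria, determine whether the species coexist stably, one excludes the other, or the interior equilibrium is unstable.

species 1 excludes species 2

Compare the nullcline intercepts: K1/α12 = 811/0.876 = 926 > K2 = 459; K2/α21 = 459/1.78 = 258 < K1 = 811.
Since the inequalities point opposite ways, species 1 can invade but species 2 cannot.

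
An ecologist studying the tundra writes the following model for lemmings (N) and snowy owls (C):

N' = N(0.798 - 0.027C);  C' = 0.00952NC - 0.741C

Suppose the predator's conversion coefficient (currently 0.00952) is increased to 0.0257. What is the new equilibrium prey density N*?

At the interior fixed point, setting dC/dt = 0 with C > 0 fixes N* = (predator death rate)/(NC coefficient) — independent of the other coefficients.
With the change, N* = 0.741/0.0257 = 28.8; it falls from 77.8.

N* ≈ 28.8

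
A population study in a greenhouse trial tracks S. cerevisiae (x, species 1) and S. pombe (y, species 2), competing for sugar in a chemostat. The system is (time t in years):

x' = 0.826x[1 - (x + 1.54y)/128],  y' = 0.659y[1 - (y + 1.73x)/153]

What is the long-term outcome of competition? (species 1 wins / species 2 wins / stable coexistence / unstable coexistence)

Compare the nullcline intercepts: K1/α12 = 128/1.54 = 83.1 < K2 = 153; K2/α21 = 153/1.73 = 88.4 < K1 = 128.
Since both are reversed, neither can invade when rare; the interior point is a saddle.

unstable coexistence (outcome depends on initial conditions)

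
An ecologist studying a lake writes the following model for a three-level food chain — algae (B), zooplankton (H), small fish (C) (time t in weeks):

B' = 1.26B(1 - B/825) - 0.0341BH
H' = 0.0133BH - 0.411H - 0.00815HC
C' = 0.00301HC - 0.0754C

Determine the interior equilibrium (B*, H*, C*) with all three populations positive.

B* ≈ 266, H* ≈ 25, C* ≈ 383

From dC/dt = 0: 0.00301H* = 0.0754, so H* = 25.
From dB/dt = 0: 1.26(1 - B*/825) = 0.0341·25, giving B* = 825·(1 - 0.678) = 266.
From dH/dt = 0: 0.0133·266 - 0.411 = 0.00815C*, so C* = 3.12/0.00815 = 383.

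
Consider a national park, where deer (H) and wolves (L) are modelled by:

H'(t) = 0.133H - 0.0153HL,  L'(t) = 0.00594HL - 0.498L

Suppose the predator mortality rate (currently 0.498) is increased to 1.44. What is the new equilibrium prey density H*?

H* ≈ 242

At the interior fixed point, setting dL/dt = 0 with L > 0 fixes H* = (predator death rate)/(HL coefficient) — independent of the other coefficients.
With the change, H* = 1.44/0.00594 = 242; it rises from 83.8.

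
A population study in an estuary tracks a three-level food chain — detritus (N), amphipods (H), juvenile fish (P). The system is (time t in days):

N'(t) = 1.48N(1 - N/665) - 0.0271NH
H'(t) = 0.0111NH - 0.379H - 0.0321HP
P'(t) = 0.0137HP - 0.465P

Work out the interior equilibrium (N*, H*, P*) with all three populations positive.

N* ≈ 252, H* ≈ 33.9, P* ≈ 75.2

From dP/dt = 0: 0.0137H* = 0.465, so H* = 33.9.
From dN/dt = 0: 1.48(1 - N*/665) = 0.0271·33.9, giving N* = 665·(1 - 0.621) = 252.
From dH/dt = 0: 0.0111·252 - 0.379 = 0.0321P*, so P* = 2.41/0.0321 = 75.2.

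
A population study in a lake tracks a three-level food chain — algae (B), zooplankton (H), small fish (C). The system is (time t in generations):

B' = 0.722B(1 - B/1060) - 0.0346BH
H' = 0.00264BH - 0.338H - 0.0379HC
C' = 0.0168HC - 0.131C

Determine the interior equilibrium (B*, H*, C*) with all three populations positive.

From dC/dt = 0: 0.0168H* = 0.131, so H* = 7.8.
From dB/dt = 0: 0.722(1 - B*/1060) = 0.0346·7.8, giving B* = 1060·(1 - 0.374) = 664.
From dH/dt = 0: 0.00264·664 - 0.338 = 0.0379C*, so C* = 1.41/0.0379 = 37.3.

B* ≈ 664, H* ≈ 7.8, C* ≈ 37.3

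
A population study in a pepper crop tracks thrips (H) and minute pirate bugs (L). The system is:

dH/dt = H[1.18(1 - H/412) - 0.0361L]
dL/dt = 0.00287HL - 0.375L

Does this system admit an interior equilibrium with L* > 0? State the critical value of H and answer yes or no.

Threshold H = 131; K > 131, so yes, the predator persists.

The predator equation gives dL/dt > 0 only when H > 0.375/0.00287 = 131.
Without the predator, H → K = 412. Since 412 > 131, the predator can invade and persist.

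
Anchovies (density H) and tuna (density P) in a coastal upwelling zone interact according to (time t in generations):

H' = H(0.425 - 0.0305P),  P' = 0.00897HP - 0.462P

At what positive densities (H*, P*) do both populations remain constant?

Set dP/dt = 0 with P > 0: 0.00897H - 0.462 = 0, so H* = 0.462/0.00897 = 51.5.
Set dH/dt = 0 with H > 0: 0.425 - 0.0305P = 0, so P* = 0.425/0.0305 = 13.9.

H* ≈ 51.5, P* ≈ 13.9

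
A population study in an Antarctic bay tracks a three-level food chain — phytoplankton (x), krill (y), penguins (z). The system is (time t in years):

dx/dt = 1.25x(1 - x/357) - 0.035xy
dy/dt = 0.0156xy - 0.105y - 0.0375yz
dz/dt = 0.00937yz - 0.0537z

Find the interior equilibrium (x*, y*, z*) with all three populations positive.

x* ≈ 300, y* ≈ 5.73, z* ≈ 122

From dz/dt = 0: 0.00937y* = 0.0537, so y* = 5.73.
From dx/dt = 0: 1.25(1 - x*/357) = 0.035·5.73, giving x* = 357·(1 - 0.16) = 300.
From dy/dt = 0: 0.0156·300 - 0.105 = 0.0375z*, so z* = 4.57/0.0375 = 122.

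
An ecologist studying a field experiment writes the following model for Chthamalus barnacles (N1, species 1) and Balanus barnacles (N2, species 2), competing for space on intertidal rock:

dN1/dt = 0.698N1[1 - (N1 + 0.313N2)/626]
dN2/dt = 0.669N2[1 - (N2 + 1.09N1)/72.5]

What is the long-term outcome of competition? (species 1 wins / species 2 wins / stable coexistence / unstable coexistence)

Compare the nullcline intercepts: K1/α12 = 626/0.313 = 2000 > K2 = 72.5; K2/α21 = 72.5/1.09 = 66.5 < K1 = 626.
Since the inequalities point opposite ways, species 1 can invade but species 2 cannot.

species 1 excludes species 2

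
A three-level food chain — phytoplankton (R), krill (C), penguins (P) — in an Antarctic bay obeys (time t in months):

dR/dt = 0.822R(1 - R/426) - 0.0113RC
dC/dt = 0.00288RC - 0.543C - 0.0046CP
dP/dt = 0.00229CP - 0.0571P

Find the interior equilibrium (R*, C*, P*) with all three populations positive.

From dP/dt = 0: 0.00229C* = 0.0571, so C* = 24.9.
From dR/dt = 0: 0.822(1 - R*/426) = 0.0113·24.9, giving R* = 426·(1 - 0.343) = 280.
From dC/dt = 0: 0.00288·280 - 0.543 = 0.0046P*, so P* = 0.263/0.0046 = 57.2.

R* ≈ 280, C* ≈ 24.9, P* ≈ 57.2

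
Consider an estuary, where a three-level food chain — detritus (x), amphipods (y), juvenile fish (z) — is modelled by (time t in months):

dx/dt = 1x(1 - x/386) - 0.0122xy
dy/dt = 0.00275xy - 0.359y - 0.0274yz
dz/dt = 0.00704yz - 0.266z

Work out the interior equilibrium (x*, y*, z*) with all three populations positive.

From dz/dt = 0: 0.00704y* = 0.266, so y* = 37.8.
From dx/dt = 0: 1(1 - x*/386) = 0.0122·37.8, giving x* = 386·(1 - 0.461) = 208.
From dy/dt = 0: 0.00275·208 - 0.359 = 0.0274z*, so z* = 0.213/0.0274 = 7.78.

x* ≈ 208, y* ≈ 37.8, z* ≈ 7.78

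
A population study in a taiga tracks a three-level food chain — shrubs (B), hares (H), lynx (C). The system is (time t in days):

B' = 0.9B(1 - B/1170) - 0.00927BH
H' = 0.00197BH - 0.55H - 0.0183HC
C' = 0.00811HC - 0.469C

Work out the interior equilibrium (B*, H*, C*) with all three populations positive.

From dC/dt = 0: 0.00811H* = 0.469, so H* = 57.8.
From dB/dt = 0: 0.9(1 - B*/1170) = 0.00927·57.8, giving B* = 1170·(1 - 0.596) = 473.
From dH/dt = 0: 0.00197·473 - 0.55 = 0.0183C*, so C* = 0.382/0.0183 = 20.9.

B* ≈ 473, H* ≈ 57.8, C* ≈ 20.9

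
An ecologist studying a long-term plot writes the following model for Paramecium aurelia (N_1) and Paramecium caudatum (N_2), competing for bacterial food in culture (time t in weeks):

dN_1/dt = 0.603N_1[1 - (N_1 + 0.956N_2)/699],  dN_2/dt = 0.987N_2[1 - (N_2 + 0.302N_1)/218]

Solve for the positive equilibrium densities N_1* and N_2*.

Setting both brackets to zero gives the nullclines N_1 + 0.956N_2 = 699 and 0.302N_1 + N_2 = 218.
Substituting N_2 = 218 - 0.302N_1 into the first: N_1(1 - 0.956·0.302) = 699 - 0.956·218.
So N_1* = 491/0.711 = 690, and then N_2* = 218 - 0.302·690 = 9.7.

N_1* ≈ 690, N_2* ≈ 9.7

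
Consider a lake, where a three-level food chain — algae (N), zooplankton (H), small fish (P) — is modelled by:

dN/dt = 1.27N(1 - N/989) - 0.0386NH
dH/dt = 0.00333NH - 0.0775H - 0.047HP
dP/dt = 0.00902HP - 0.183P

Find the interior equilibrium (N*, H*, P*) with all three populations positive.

N* ≈ 379, H* ≈ 20.3, P* ≈ 25.2

From dP/dt = 0: 0.00902H* = 0.183, so H* = 20.3.
From dN/dt = 0: 1.27(1 - N*/989) = 0.0386·20.3, giving N* = 989·(1 - 0.617) = 379.
From dH/dt = 0: 0.00333·379 - 0.0775 = 0.047P*, so P* = 1.19/0.047 = 25.2.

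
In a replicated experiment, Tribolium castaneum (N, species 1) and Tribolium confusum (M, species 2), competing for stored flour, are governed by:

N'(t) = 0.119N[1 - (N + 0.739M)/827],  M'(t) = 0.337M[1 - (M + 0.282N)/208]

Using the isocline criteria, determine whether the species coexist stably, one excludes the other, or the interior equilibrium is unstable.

species 1 excludes species 2

Compare the nullcline intercepts: K1/α12 = 827/0.739 = 1120 > K2 = 208; K2/α21 = 208/0.282 = 738 < K1 = 827.
Since the inequalities point opposite ways, species 1 can invade but species 2 cannot.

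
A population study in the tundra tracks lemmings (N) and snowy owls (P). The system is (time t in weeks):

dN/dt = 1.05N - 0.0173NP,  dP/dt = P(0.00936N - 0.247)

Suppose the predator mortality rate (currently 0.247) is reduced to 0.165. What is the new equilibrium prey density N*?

At the interior fixed point, setting dP/dt = 0 with P > 0 fixes N* = (predator death rate)/(NP coefficient) — independent of the other coefficients.
With the change, N* = 0.165/0.00936 = 17.6; it falls from 26.4.

N* ≈ 17.6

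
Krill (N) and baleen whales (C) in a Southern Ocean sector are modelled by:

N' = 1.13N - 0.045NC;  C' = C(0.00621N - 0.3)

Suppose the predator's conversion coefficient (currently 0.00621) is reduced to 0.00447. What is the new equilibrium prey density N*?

At the interior fixed point, setting dC/dt = 0 with C > 0 fixes N* = (predator death rate)/(NC coefficient) — independent of the other coefficients.
With the change, N* = 0.3/0.00447 = 67.1; it rises from 48.3.

N* ≈ 67.1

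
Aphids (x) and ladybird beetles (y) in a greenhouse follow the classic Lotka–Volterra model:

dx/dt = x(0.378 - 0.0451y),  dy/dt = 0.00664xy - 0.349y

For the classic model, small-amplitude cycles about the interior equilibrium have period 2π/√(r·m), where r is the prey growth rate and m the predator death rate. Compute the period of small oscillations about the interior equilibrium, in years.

Here r = 0.378 and m = 0.349, so r·m = 0.132.
ω = √0.132 = 0.363 per year, hence T = 2π/ω ≈ 17.3 years.

T ≈ 17.3 years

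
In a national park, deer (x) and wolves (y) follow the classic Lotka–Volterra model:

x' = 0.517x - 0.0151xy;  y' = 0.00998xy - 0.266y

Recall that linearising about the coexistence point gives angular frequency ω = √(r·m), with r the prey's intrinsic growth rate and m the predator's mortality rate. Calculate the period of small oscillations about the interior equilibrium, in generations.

Here r = 0.517 and m = 0.266, so r·m = 0.138.
ω = √0.138 = 0.371 per generation, hence T = 2π/ω ≈ 16.9 generations.

T ≈ 16.9 generations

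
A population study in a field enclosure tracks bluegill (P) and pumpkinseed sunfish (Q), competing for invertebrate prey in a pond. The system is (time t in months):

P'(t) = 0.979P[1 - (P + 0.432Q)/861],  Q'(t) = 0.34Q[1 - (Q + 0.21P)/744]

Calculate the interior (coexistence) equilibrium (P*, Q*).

P* ≈ 593, Q* ≈ 619

Setting both brackets to zero gives the nullclines P + 0.432Q = 861 and 0.21P + Q = 744.
Substituting Q = 744 - 0.21P into the first: P(1 - 0.432·0.21) = 861 - 0.432·744.
So P* = 540/0.909 = 593, and then Q* = 744 - 0.21·593 = 619.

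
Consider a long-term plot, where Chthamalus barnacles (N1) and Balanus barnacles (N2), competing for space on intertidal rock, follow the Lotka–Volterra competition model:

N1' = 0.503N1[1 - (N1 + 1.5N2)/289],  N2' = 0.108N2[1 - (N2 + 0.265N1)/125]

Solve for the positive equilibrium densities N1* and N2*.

N1* ≈ 168, N2* ≈ 80.4

Setting both brackets to zero gives the nullclines N1 + 1.5N2 = 289 and 0.265N1 + N2 = 125.
Substituting N2 = 125 - 0.265N1 into the first: N1(1 - 1.5·0.265) = 289 - 1.5·125.
So N1* = 102/0.603 = 168, and then N2* = 125 - 0.265·168 = 80.4.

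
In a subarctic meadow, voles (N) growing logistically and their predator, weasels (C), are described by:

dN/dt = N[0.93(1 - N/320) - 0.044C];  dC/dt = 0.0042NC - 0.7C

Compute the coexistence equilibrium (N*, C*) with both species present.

N* ≈ 167, C* ≈ 10.1

From dC/dt = 0 with C > 0: 0.0042N* = 0.7, so N* = 167.
Substitute into dN/dt = 0: 0.93(1 - 167/320) = 0.044C*.
The bracket is 0.479, giving C* = 0.446/0.044 = 10.1.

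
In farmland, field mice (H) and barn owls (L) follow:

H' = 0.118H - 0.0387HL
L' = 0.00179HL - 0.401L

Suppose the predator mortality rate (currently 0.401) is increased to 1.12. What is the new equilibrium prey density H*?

H* ≈ 626

At the interior fixed point, setting dL/dt = 0 with L > 0 fixes H* = (predator death rate)/(HL coefficient) — independent of the other coefficients.
With the change, H* = 1.12/0.00179 = 626; it rises from 224.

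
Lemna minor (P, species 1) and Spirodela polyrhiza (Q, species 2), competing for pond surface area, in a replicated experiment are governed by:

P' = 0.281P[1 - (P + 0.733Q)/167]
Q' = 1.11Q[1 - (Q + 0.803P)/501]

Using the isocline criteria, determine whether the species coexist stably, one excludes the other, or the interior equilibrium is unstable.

species 2 excludes species 1

Compare the nullcline intercepts: K1/α12 = 167/0.733 = 228 < K2 = 501; K2/α21 = 501/0.803 = 624 > K1 = 167.
Since the inequalities point opposite ways, species 2 can invade but species 1 cannot.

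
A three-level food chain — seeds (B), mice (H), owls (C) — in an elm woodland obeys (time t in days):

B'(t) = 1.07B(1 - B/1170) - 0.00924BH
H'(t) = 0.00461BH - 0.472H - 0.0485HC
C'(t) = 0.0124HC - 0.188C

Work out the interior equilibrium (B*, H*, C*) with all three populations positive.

B* ≈ 1020, H* ≈ 15.2, C* ≈ 86.9

From dC/dt = 0: 0.0124H* = 0.188, so H* = 15.2.
From dB/dt = 0: 1.07(1 - B*/1170) = 0.00924·15.2, giving B* = 1170·(1 - 0.131) = 1020.
From dH/dt = 0: 0.00461·1020 - 0.472 = 0.0485C*, so C* = 4.22/0.0485 = 86.9.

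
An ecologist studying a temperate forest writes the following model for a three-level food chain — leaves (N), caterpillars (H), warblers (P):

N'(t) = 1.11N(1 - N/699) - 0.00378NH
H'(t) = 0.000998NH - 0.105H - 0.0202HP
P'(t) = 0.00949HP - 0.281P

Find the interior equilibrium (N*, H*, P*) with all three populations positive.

N* ≈ 629, H* ≈ 29.6, P* ≈ 25.9

From dP/dt = 0: 0.00949H* = 0.281, so H* = 29.6.
From dN/dt = 0: 1.11(1 - N*/699) = 0.00378·29.6, giving N* = 699·(1 - 0.101) = 629.
From dH/dt = 0: 0.000998·629 - 0.105 = 0.0202P*, so P* = 0.522/0.0202 = 25.9.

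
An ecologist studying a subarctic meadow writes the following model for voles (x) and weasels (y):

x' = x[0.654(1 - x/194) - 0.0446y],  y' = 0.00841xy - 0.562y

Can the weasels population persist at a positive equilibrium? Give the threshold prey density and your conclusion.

The predator equation gives dy/dt > 0 only when x > 0.562/0.00841 = 66.8.
Without the predator, x → K = 194. Since 194 > 66.8, the predator can invade and persist.

Threshold x = 66.8; K > 66.8, so yes, the predator persists.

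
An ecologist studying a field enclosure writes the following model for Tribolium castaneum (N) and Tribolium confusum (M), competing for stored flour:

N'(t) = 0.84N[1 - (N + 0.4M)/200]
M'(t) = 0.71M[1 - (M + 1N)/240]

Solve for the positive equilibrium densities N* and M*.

Setting both brackets to zero gives the nullclines N + 0.4M = 200 and 1N + M = 240.
Substituting M = 240 - 1N into the first: N(1 - 0.4·1) = 200 - 0.4·240.
So N* = 104/0.6 = 173, and then M* = 240 - 1·173 = 66.7.

N* ≈ 173, M* ≈ 66.7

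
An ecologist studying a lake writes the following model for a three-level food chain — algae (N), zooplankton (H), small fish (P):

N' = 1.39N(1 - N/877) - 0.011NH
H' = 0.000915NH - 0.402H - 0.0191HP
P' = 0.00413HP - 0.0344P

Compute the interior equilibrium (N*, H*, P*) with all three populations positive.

N* ≈ 819, H* ≈ 8.33, P* ≈ 18.2

From dP/dt = 0: 0.00413H* = 0.0344, so H* = 8.33.
From dN/dt = 0: 1.39(1 - N*/877) = 0.011·8.33, giving N* = 877·(1 - 0.0659) = 819.
From dH/dt = 0: 0.000915·819 - 0.402 = 0.0191P*, so P* = 0.348/0.0191 = 18.2.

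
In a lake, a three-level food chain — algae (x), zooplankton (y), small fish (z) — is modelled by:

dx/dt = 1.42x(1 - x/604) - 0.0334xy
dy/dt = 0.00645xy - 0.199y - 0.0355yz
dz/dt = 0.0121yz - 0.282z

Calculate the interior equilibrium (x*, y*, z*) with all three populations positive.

x* ≈ 273, y* ≈ 23.3, z* ≈ 44

From dz/dt = 0: 0.0121y* = 0.282, so y* = 23.3.
From dx/dt = 0: 1.42(1 - x*/604) = 0.0334·23.3, giving x* = 604·(1 - 0.548) = 273.
From dy/dt = 0: 0.00645·273 - 0.199 = 0.0355z*, so z* = 1.56/0.0355 = 44.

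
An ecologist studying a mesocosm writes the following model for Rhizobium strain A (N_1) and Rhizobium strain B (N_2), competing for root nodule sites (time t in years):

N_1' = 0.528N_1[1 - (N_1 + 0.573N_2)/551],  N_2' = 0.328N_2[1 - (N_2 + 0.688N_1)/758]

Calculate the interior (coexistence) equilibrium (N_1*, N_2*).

Setting both brackets to zero gives the nullclines N_1 + 0.573N_2 = 551 and 0.688N_1 + N_2 = 758.
Substituting N_2 = 758 - 0.688N_1 into the first: N_1(1 - 0.573·0.688) = 551 - 0.573·758.
So N_1* = 117/0.606 = 193, and then N_2* = 758 - 0.688·193 = 625.

N_1* ≈ 193, N_2* ≈ 625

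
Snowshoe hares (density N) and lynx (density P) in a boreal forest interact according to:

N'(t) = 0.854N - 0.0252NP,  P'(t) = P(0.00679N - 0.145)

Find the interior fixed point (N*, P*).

Set dP/dt = 0 with P > 0: 0.00679N - 0.145 = 0, so N* = 0.145/0.00679 = 21.4.
Set dN/dt = 0 with N > 0: 0.854 - 0.0252P = 0, so P* = 0.854/0.0252 = 33.9.

N* ≈ 21.4, P* ≈ 33.9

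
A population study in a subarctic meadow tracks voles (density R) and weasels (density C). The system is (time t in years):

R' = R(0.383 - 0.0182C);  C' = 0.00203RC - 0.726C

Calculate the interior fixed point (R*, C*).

R* ≈ 358, C* ≈ 21

Set dC/dt = 0 with C > 0: 0.00203R - 0.726 = 0, so R* = 0.726/0.00203 = 358.
Set dR/dt = 0 with R > 0: 0.383 - 0.0182C = 0, so C* = 0.383/0.0182 = 21.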